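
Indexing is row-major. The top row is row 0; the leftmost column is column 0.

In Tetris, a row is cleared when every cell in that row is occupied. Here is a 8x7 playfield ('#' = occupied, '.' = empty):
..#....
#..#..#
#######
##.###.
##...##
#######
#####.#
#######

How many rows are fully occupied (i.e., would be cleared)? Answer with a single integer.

Check each row:
  row 0: 6 empty cells -> not full
  row 1: 4 empty cells -> not full
  row 2: 0 empty cells -> FULL (clear)
  row 3: 2 empty cells -> not full
  row 4: 3 empty cells -> not full
  row 5: 0 empty cells -> FULL (clear)
  row 6: 1 empty cell -> not full
  row 7: 0 empty cells -> FULL (clear)
Total rows cleared: 3

Answer: 3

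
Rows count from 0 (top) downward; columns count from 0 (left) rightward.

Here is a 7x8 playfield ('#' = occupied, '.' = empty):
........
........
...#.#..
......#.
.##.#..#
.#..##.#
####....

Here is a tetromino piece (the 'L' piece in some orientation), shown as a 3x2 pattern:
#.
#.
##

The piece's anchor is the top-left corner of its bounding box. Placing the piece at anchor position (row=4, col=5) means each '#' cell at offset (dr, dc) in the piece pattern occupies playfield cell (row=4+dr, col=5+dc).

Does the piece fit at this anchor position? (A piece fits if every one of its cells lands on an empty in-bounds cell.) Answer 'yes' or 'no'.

Check each piece cell at anchor (4, 5):
  offset (0,0) -> (4,5): empty -> OK
  offset (1,0) -> (5,5): occupied ('#') -> FAIL
  offset (2,0) -> (6,5): empty -> OK
  offset (2,1) -> (6,6): empty -> OK
All cells valid: no

Answer: no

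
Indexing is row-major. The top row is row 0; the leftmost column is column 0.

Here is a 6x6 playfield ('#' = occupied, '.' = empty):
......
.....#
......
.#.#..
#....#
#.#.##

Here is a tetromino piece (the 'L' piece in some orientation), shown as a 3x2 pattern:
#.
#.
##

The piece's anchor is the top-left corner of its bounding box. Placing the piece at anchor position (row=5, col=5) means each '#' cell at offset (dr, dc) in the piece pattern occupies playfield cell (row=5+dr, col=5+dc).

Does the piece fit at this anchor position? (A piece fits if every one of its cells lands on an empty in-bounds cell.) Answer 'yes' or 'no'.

Answer: no

Derivation:
Check each piece cell at anchor (5, 5):
  offset (0,0) -> (5,5): occupied ('#') -> FAIL
  offset (1,0) -> (6,5): out of bounds -> FAIL
  offset (2,0) -> (7,5): out of bounds -> FAIL
  offset (2,1) -> (7,6): out of bounds -> FAIL
All cells valid: no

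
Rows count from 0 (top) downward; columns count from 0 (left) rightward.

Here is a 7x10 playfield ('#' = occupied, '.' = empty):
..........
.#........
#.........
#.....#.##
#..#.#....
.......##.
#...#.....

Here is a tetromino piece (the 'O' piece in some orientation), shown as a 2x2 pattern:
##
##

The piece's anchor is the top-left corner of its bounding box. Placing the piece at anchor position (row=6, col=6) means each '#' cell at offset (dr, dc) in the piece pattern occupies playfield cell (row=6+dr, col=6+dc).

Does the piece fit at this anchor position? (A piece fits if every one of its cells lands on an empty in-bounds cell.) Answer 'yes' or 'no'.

Answer: no

Derivation:
Check each piece cell at anchor (6, 6):
  offset (0,0) -> (6,6): empty -> OK
  offset (0,1) -> (6,7): empty -> OK
  offset (1,0) -> (7,6): out of bounds -> FAIL
  offset (1,1) -> (7,7): out of bounds -> FAIL
All cells valid: no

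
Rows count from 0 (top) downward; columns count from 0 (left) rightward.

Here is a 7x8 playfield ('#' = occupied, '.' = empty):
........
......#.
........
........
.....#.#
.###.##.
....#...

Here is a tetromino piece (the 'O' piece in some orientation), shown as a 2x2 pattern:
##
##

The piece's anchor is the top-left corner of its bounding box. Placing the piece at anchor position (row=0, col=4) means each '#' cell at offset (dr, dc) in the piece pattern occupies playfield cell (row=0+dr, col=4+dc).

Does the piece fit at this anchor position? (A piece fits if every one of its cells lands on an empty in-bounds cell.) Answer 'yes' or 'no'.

Check each piece cell at anchor (0, 4):
  offset (0,0) -> (0,4): empty -> OK
  offset (0,1) -> (0,5): empty -> OK
  offset (1,0) -> (1,4): empty -> OK
  offset (1,1) -> (1,5): empty -> OK
All cells valid: yes

Answer: yes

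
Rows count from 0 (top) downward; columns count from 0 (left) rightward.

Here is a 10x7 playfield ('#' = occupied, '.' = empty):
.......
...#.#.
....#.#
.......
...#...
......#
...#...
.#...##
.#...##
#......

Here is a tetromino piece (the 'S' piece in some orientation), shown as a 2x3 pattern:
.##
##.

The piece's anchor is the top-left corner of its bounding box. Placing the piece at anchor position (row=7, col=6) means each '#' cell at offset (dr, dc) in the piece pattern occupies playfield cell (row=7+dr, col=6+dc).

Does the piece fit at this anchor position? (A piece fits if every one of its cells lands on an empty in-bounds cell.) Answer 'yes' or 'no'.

Answer: no

Derivation:
Check each piece cell at anchor (7, 6):
  offset (0,1) -> (7,7): out of bounds -> FAIL
  offset (0,2) -> (7,8): out of bounds -> FAIL
  offset (1,0) -> (8,6): occupied ('#') -> FAIL
  offset (1,1) -> (8,7): out of bounds -> FAIL
All cells valid: no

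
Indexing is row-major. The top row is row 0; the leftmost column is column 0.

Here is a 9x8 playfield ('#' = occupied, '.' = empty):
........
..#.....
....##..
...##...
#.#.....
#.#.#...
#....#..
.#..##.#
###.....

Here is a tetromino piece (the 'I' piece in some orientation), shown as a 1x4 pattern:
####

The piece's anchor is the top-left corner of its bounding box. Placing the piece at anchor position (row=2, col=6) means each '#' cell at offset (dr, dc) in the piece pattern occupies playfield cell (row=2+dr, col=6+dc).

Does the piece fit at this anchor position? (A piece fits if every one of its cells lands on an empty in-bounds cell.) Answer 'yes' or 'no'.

Check each piece cell at anchor (2, 6):
  offset (0,0) -> (2,6): empty -> OK
  offset (0,1) -> (2,7): empty -> OK
  offset (0,2) -> (2,8): out of bounds -> FAIL
  offset (0,3) -> (2,9): out of bounds -> FAIL
All cells valid: no

Answer: no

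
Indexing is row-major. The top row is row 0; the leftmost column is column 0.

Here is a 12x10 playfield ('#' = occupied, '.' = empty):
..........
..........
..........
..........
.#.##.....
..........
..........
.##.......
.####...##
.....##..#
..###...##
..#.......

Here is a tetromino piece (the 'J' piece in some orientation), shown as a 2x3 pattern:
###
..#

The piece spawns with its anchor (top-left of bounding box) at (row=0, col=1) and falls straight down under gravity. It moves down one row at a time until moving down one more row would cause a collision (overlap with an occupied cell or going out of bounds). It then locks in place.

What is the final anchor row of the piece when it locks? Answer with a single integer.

Answer: 2

Derivation:
Spawn at (row=0, col=1). Try each row:
  row 0: fits
  row 1: fits
  row 2: fits
  row 3: blocked -> lock at row 2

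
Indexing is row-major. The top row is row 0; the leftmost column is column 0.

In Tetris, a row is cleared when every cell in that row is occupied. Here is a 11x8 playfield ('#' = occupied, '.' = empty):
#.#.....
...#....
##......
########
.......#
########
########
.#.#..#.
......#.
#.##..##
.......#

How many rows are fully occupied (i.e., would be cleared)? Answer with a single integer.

Check each row:
  row 0: 6 empty cells -> not full
  row 1: 7 empty cells -> not full
  row 2: 6 empty cells -> not full
  row 3: 0 empty cells -> FULL (clear)
  row 4: 7 empty cells -> not full
  row 5: 0 empty cells -> FULL (clear)
  row 6: 0 empty cells -> FULL (clear)
  row 7: 5 empty cells -> not full
  row 8: 7 empty cells -> not full
  row 9: 3 empty cells -> not full
  row 10: 7 empty cells -> not full
Total rows cleared: 3

Answer: 3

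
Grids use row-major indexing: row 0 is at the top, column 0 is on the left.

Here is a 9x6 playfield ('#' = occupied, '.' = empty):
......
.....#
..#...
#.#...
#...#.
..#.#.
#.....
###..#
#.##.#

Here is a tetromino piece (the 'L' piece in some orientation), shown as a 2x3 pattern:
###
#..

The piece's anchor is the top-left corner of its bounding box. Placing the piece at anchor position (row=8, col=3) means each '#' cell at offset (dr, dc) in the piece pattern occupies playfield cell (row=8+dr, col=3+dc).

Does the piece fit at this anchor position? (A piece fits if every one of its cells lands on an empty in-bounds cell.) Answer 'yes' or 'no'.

Check each piece cell at anchor (8, 3):
  offset (0,0) -> (8,3): occupied ('#') -> FAIL
  offset (0,1) -> (8,4): empty -> OK
  offset (0,2) -> (8,5): occupied ('#') -> FAIL
  offset (1,0) -> (9,3): out of bounds -> FAIL
All cells valid: no

Answer: no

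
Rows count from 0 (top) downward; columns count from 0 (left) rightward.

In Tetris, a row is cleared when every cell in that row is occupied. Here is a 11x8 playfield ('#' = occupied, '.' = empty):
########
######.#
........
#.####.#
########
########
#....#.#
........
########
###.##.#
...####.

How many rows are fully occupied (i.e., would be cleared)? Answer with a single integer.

Check each row:
  row 0: 0 empty cells -> FULL (clear)
  row 1: 1 empty cell -> not full
  row 2: 8 empty cells -> not full
  row 3: 2 empty cells -> not full
  row 4: 0 empty cells -> FULL (clear)
  row 5: 0 empty cells -> FULL (clear)
  row 6: 5 empty cells -> not full
  row 7: 8 empty cells -> not full
  row 8: 0 empty cells -> FULL (clear)
  row 9: 2 empty cells -> not full
  row 10: 4 empty cells -> not full
Total rows cleared: 4

Answer: 4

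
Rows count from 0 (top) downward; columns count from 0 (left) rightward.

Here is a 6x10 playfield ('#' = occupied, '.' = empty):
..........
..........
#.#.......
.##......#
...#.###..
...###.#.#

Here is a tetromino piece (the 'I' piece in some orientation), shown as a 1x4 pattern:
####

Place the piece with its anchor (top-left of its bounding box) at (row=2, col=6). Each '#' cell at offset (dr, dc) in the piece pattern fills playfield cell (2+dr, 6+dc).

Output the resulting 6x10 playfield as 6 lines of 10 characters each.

Answer: ..........
..........
#.#...####
.##......#
...#.###..
...###.#.#

Derivation:
Fill (2+0,6+0) = (2,6)
Fill (2+0,6+1) = (2,7)
Fill (2+0,6+2) = (2,8)
Fill (2+0,6+3) = (2,9)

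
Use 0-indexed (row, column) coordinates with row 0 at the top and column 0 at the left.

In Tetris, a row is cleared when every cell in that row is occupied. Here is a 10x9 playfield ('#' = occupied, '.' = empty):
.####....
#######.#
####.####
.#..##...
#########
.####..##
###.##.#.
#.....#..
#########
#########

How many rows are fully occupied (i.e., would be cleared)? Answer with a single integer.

Check each row:
  row 0: 5 empty cells -> not full
  row 1: 1 empty cell -> not full
  row 2: 1 empty cell -> not full
  row 3: 6 empty cells -> not full
  row 4: 0 empty cells -> FULL (clear)
  row 5: 3 empty cells -> not full
  row 6: 3 empty cells -> not full
  row 7: 7 empty cells -> not full
  row 8: 0 empty cells -> FULL (clear)
  row 9: 0 empty cells -> FULL (clear)
Total rows cleared: 3

Answer: 3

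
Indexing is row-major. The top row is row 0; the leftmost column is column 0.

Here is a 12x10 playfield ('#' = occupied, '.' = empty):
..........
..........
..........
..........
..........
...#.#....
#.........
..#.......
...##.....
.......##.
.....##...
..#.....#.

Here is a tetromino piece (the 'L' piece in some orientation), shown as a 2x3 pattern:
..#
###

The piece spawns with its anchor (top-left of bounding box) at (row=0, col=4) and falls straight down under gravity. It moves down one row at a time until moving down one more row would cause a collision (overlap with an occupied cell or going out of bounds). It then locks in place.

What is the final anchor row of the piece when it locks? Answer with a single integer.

Spawn at (row=0, col=4). Try each row:
  row 0: fits
  row 1: fits
  row 2: fits
  row 3: fits
  row 4: blocked -> lock at row 3

Answer: 3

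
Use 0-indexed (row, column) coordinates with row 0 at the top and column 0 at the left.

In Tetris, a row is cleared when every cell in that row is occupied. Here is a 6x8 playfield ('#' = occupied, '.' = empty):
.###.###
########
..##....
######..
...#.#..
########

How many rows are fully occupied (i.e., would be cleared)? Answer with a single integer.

Answer: 2

Derivation:
Check each row:
  row 0: 2 empty cells -> not full
  row 1: 0 empty cells -> FULL (clear)
  row 2: 6 empty cells -> not full
  row 3: 2 empty cells -> not full
  row 4: 6 empty cells -> not full
  row 5: 0 empty cells -> FULL (clear)
Total rows cleared: 2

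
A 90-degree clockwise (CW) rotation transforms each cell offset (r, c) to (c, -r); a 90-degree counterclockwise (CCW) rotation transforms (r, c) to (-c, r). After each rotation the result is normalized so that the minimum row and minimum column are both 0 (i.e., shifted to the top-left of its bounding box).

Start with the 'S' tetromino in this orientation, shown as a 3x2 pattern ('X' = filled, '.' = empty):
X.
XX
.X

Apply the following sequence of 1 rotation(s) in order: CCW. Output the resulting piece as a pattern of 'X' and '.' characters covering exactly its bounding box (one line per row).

Answer: .XX
XX.

Derivation:
Start:
X.
XX
.X
After rotation 1 (CCW):
.XX
XX.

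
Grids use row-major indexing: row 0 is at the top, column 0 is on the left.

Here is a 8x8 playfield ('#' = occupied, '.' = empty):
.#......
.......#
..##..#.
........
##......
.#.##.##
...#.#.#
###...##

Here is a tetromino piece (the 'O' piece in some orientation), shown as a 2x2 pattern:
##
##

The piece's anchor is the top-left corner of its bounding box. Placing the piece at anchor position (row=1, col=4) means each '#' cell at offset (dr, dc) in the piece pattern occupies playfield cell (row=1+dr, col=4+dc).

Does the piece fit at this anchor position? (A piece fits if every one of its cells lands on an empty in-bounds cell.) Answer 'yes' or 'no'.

Answer: yes

Derivation:
Check each piece cell at anchor (1, 4):
  offset (0,0) -> (1,4): empty -> OK
  offset (0,1) -> (1,5): empty -> OK
  offset (1,0) -> (2,4): empty -> OK
  offset (1,1) -> (2,5): empty -> OK
All cells valid: yes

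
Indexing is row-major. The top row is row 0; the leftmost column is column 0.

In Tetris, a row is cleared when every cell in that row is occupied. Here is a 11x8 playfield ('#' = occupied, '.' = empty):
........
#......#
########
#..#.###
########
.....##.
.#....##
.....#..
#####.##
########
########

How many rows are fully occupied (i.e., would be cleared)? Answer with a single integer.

Check each row:
  row 0: 8 empty cells -> not full
  row 1: 6 empty cells -> not full
  row 2: 0 empty cells -> FULL (clear)
  row 3: 3 empty cells -> not full
  row 4: 0 empty cells -> FULL (clear)
  row 5: 6 empty cells -> not full
  row 6: 5 empty cells -> not full
  row 7: 7 empty cells -> not full
  row 8: 1 empty cell -> not full
  row 9: 0 empty cells -> FULL (clear)
  row 10: 0 empty cells -> FULL (clear)
Total rows cleared: 4

Answer: 4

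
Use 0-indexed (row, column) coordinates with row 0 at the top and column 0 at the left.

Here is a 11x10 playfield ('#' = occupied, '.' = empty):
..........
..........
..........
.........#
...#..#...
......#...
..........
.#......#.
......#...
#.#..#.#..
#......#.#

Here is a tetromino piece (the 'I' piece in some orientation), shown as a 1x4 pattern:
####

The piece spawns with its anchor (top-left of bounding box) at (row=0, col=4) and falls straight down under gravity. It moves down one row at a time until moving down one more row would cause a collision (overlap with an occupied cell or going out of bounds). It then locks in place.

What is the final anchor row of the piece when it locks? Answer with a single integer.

Answer: 3

Derivation:
Spawn at (row=0, col=4). Try each row:
  row 0: fits
  row 1: fits
  row 2: fits
  row 3: fits
  row 4: blocked -> lock at row 3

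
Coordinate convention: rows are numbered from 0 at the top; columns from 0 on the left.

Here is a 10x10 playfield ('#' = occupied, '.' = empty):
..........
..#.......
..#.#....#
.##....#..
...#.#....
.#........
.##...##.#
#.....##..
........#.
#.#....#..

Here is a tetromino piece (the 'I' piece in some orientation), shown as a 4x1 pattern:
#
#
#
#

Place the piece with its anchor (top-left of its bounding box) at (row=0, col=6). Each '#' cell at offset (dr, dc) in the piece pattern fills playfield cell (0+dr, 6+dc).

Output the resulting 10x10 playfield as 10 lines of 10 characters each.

Answer: ......#...
..#...#...
..#.#.#..#
.##...##..
...#.#....
.#........
.##...##.#
#.....##..
........#.
#.#....#..

Derivation:
Fill (0+0,6+0) = (0,6)
Fill (0+1,6+0) = (1,6)
Fill (0+2,6+0) = (2,6)
Fill (0+3,6+0) = (3,6)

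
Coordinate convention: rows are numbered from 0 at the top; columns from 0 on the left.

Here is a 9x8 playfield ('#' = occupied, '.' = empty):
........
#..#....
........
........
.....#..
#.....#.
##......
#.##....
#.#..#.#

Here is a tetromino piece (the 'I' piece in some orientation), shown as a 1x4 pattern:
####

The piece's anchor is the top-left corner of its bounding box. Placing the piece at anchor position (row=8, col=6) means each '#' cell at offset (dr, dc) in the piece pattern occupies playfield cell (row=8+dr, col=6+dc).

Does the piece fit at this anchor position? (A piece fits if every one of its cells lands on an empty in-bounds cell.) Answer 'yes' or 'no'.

Answer: no

Derivation:
Check each piece cell at anchor (8, 6):
  offset (0,0) -> (8,6): empty -> OK
  offset (0,1) -> (8,7): occupied ('#') -> FAIL
  offset (0,2) -> (8,8): out of bounds -> FAIL
  offset (0,3) -> (8,9): out of bounds -> FAIL
All cells valid: no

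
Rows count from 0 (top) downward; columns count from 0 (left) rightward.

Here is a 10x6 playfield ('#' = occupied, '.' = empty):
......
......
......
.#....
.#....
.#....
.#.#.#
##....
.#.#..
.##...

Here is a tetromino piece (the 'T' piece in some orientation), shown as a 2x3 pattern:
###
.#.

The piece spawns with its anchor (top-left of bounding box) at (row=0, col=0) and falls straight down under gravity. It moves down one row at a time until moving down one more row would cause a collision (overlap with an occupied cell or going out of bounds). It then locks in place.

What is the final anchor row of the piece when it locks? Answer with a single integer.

Answer: 1

Derivation:
Spawn at (row=0, col=0). Try each row:
  row 0: fits
  row 1: fits
  row 2: blocked -> lock at row 1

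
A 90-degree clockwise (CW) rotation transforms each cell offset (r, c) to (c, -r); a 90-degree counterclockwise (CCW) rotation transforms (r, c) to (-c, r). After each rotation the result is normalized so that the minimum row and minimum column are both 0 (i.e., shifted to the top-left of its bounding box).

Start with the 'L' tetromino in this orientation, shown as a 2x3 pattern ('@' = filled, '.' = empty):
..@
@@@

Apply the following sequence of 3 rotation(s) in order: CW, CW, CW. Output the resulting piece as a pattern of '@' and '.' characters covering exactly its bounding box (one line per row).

Start:
..@
@@@
After rotation 1 (CW):
@.
@.
@@
After rotation 2 (CW):
@@@
@..
After rotation 3 (CW):
@@
.@
.@

Answer: @@
.@
.@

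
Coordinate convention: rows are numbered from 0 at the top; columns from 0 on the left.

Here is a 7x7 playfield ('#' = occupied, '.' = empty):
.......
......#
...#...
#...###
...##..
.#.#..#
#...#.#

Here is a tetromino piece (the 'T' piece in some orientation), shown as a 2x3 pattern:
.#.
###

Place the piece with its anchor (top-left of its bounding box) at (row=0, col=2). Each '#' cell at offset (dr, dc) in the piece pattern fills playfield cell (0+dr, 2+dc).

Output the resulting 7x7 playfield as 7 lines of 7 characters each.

Fill (0+0,2+1) = (0,3)
Fill (0+1,2+0) = (1,2)
Fill (0+1,2+1) = (1,3)
Fill (0+1,2+2) = (1,4)

Answer: ...#...
..###.#
...#...
#...###
...##..
.#.#..#
#...#.#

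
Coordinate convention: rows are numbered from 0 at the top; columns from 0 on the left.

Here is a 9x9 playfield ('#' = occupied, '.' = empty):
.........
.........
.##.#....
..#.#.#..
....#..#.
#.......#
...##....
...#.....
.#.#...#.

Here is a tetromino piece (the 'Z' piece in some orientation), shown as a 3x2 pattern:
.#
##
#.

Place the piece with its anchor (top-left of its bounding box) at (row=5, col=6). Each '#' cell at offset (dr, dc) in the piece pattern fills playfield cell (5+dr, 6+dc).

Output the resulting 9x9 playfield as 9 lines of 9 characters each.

Fill (5+0,6+1) = (5,7)
Fill (5+1,6+0) = (6,6)
Fill (5+1,6+1) = (6,7)
Fill (5+2,6+0) = (7,6)

Answer: .........
.........
.##.#....
..#.#.#..
....#..#.
#......##
...##.##.
...#..#..
.#.#...#.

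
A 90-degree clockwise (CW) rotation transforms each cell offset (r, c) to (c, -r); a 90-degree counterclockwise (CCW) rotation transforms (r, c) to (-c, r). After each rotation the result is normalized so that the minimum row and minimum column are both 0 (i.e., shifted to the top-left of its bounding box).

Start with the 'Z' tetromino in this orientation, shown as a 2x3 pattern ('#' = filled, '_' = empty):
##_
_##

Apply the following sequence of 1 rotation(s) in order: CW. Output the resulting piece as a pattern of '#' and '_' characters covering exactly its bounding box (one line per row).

Answer: _#
##
#_

Derivation:
Start:
##_
_##
After rotation 1 (CW):
_#
##
#_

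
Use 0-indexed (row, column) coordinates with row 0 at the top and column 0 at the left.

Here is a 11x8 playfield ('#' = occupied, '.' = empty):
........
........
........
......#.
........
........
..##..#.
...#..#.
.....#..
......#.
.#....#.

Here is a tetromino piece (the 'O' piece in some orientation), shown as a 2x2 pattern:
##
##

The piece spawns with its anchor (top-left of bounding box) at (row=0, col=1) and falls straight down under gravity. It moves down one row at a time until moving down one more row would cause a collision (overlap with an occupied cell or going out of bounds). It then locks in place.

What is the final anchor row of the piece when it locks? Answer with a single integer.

Answer: 4

Derivation:
Spawn at (row=0, col=1). Try each row:
  row 0: fits
  row 1: fits
  row 2: fits
  row 3: fits
  row 4: fits
  row 5: blocked -> lock at row 4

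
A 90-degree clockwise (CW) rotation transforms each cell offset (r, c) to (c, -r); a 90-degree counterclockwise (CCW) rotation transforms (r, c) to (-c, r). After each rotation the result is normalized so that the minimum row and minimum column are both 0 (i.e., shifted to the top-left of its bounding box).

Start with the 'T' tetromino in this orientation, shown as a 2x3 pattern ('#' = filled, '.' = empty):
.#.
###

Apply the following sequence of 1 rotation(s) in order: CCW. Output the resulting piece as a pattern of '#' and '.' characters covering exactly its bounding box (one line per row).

Answer: .#
##
.#

Derivation:
Start:
.#.
###
After rotation 1 (CCW):
.#
##
.#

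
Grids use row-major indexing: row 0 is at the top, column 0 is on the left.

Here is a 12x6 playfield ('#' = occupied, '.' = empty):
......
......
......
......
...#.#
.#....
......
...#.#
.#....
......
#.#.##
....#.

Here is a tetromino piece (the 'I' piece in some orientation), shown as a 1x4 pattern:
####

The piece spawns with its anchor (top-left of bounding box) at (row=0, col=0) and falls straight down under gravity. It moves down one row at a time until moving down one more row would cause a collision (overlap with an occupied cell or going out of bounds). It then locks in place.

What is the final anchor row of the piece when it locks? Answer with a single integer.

Spawn at (row=0, col=0). Try each row:
  row 0: fits
  row 1: fits
  row 2: fits
  row 3: fits
  row 4: blocked -> lock at row 3

Answer: 3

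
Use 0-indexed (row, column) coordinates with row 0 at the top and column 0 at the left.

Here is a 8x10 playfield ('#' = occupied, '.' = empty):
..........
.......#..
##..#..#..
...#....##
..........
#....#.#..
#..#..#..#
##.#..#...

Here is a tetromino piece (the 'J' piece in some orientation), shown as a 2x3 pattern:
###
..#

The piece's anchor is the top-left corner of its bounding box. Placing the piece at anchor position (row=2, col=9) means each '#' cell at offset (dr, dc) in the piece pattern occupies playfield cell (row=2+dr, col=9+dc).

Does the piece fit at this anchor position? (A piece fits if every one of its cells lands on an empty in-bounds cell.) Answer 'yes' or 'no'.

Check each piece cell at anchor (2, 9):
  offset (0,0) -> (2,9): empty -> OK
  offset (0,1) -> (2,10): out of bounds -> FAIL
  offset (0,2) -> (2,11): out of bounds -> FAIL
  offset (1,2) -> (3,11): out of bounds -> FAIL
All cells valid: no

Answer: no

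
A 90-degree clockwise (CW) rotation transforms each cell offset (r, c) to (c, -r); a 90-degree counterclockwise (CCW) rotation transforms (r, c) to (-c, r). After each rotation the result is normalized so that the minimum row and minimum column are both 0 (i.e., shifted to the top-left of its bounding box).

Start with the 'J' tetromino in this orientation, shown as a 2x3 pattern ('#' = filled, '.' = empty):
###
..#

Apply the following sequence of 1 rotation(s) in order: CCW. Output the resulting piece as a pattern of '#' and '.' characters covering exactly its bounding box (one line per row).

Start:
###
..#
After rotation 1 (CCW):
##
#.
#.

Answer: ##
#.
#.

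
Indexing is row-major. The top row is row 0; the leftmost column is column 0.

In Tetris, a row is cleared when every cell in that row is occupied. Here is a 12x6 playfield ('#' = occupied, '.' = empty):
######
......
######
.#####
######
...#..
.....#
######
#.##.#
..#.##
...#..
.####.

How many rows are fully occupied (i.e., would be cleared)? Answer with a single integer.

Answer: 4

Derivation:
Check each row:
  row 0: 0 empty cells -> FULL (clear)
  row 1: 6 empty cells -> not full
  row 2: 0 empty cells -> FULL (clear)
  row 3: 1 empty cell -> not full
  row 4: 0 empty cells -> FULL (clear)
  row 5: 5 empty cells -> not full
  row 6: 5 empty cells -> not full
  row 7: 0 empty cells -> FULL (clear)
  row 8: 2 empty cells -> not full
  row 9: 3 empty cells -> not full
  row 10: 5 empty cells -> not full
  row 11: 2 empty cells -> not full
Total rows cleared: 4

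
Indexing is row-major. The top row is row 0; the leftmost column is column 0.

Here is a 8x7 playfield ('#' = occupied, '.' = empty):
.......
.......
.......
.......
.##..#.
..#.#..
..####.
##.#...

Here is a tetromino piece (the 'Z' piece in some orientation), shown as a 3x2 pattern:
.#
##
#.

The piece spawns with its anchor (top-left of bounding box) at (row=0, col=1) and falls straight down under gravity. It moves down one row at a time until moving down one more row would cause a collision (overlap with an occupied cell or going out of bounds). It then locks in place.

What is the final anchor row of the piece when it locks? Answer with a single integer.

Spawn at (row=0, col=1). Try each row:
  row 0: fits
  row 1: fits
  row 2: blocked -> lock at row 1

Answer: 1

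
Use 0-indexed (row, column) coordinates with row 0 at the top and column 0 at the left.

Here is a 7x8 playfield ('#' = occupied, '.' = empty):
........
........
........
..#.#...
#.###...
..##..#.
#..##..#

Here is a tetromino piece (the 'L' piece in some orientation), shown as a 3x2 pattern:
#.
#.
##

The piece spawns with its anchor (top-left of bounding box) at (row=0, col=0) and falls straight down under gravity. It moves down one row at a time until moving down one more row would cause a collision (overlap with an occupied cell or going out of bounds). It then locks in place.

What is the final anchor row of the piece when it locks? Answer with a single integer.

Answer: 1

Derivation:
Spawn at (row=0, col=0). Try each row:
  row 0: fits
  row 1: fits
  row 2: blocked -> lock at row 1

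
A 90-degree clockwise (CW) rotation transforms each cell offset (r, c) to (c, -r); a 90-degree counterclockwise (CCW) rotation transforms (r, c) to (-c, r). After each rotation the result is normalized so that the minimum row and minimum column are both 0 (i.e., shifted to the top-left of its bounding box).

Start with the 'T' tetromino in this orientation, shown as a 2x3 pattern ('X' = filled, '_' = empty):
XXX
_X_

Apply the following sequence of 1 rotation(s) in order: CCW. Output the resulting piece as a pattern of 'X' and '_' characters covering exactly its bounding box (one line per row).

Answer: X_
XX
X_

Derivation:
Start:
XXX
_X_
After rotation 1 (CCW):
X_
XX
X_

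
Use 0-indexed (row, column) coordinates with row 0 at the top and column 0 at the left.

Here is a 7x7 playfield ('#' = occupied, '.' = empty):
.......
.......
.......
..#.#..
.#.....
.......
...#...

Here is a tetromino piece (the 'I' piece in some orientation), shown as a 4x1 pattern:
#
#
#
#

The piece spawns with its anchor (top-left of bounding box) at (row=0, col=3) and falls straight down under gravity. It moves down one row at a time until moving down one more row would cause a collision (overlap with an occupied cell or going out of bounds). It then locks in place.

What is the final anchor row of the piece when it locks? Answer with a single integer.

Spawn at (row=0, col=3). Try each row:
  row 0: fits
  row 1: fits
  row 2: fits
  row 3: blocked -> lock at row 2

Answer: 2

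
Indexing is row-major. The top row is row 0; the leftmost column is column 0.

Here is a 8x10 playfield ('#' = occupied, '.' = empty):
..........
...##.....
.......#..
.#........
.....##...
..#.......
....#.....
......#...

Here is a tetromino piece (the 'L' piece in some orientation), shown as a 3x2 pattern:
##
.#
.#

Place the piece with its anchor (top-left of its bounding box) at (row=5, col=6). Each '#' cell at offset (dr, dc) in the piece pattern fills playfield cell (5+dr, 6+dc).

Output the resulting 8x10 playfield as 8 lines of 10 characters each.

Answer: ..........
...##.....
.......#..
.#........
.....##...
..#...##..
....#..#..
......##..

Derivation:
Fill (5+0,6+0) = (5,6)
Fill (5+0,6+1) = (5,7)
Fill (5+1,6+1) = (6,7)
Fill (5+2,6+1) = (7,7)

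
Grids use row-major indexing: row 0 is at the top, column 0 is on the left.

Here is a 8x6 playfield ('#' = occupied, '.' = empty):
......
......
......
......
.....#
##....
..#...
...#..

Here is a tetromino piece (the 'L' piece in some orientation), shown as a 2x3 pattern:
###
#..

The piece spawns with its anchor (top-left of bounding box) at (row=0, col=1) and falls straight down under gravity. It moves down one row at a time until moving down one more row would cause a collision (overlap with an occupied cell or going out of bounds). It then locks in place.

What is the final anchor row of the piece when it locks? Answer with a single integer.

Spawn at (row=0, col=1). Try each row:
  row 0: fits
  row 1: fits
  row 2: fits
  row 3: fits
  row 4: blocked -> lock at row 3

Answer: 3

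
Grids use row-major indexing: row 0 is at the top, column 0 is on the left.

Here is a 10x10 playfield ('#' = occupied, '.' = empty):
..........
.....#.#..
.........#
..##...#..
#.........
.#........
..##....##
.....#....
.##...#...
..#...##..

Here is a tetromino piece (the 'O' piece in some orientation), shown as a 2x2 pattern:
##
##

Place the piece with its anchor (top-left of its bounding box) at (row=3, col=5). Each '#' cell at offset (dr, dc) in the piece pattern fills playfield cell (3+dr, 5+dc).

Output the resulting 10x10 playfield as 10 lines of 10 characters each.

Answer: ..........
.....#.#..
.........#
..##.###..
#....##...
.#........
..##....##
.....#....
.##...#...
..#...##..

Derivation:
Fill (3+0,5+0) = (3,5)
Fill (3+0,5+1) = (3,6)
Fill (3+1,5+0) = (4,5)
Fill (3+1,5+1) = (4,6)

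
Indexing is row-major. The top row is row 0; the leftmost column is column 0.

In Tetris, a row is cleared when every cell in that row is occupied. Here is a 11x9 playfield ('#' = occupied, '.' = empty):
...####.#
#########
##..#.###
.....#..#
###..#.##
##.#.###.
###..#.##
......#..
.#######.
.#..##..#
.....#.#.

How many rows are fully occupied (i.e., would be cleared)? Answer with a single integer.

Check each row:
  row 0: 4 empty cells -> not full
  row 1: 0 empty cells -> FULL (clear)
  row 2: 3 empty cells -> not full
  row 3: 7 empty cells -> not full
  row 4: 3 empty cells -> not full
  row 5: 3 empty cells -> not full
  row 6: 3 empty cells -> not full
  row 7: 8 empty cells -> not full
  row 8: 2 empty cells -> not full
  row 9: 5 empty cells -> not full
  row 10: 7 empty cells -> not full
Total rows cleared: 1

Answer: 1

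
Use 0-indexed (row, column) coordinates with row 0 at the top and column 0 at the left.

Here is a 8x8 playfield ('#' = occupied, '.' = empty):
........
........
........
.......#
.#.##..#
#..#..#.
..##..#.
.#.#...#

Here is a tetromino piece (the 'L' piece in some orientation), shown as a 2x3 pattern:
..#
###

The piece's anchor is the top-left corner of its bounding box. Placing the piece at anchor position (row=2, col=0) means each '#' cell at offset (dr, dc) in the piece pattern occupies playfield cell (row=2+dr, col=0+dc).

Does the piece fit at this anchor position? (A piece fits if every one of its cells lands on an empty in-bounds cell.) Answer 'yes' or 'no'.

Answer: yes

Derivation:
Check each piece cell at anchor (2, 0):
  offset (0,2) -> (2,2): empty -> OK
  offset (1,0) -> (3,0): empty -> OK
  offset (1,1) -> (3,1): empty -> OK
  offset (1,2) -> (3,2): empty -> OK
All cells valid: yes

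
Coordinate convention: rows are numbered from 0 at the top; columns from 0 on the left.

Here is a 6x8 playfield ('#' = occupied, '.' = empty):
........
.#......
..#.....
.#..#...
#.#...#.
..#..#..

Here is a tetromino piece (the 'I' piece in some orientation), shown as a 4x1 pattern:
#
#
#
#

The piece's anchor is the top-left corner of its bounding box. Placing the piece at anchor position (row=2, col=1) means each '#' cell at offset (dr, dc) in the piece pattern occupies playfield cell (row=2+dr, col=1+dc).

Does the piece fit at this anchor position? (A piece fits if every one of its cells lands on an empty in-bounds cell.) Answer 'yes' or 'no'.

Answer: no

Derivation:
Check each piece cell at anchor (2, 1):
  offset (0,0) -> (2,1): empty -> OK
  offset (1,0) -> (3,1): occupied ('#') -> FAIL
  offset (2,0) -> (4,1): empty -> OK
  offset (3,0) -> (5,1): empty -> OK
All cells valid: no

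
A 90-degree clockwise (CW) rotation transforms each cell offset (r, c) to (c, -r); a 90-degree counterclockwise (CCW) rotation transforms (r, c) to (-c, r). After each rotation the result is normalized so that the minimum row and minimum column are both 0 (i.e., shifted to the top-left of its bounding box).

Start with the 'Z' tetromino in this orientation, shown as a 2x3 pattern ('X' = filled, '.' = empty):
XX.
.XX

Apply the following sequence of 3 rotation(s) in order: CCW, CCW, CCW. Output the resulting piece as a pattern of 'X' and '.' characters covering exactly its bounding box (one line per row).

Start:
XX.
.XX
After rotation 1 (CCW):
.X
XX
X.
After rotation 2 (CCW):
XX.
.XX
After rotation 3 (CCW):
.X
XX
X.

Answer: .X
XX
X.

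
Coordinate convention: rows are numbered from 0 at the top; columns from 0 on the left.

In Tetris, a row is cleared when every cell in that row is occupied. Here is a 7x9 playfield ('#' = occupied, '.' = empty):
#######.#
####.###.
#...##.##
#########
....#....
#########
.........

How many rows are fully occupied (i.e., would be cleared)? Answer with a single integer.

Answer: 2

Derivation:
Check each row:
  row 0: 1 empty cell -> not full
  row 1: 2 empty cells -> not full
  row 2: 4 empty cells -> not full
  row 3: 0 empty cells -> FULL (clear)
  row 4: 8 empty cells -> not full
  row 5: 0 empty cells -> FULL (clear)
  row 6: 9 empty cells -> not full
Total rows cleared: 2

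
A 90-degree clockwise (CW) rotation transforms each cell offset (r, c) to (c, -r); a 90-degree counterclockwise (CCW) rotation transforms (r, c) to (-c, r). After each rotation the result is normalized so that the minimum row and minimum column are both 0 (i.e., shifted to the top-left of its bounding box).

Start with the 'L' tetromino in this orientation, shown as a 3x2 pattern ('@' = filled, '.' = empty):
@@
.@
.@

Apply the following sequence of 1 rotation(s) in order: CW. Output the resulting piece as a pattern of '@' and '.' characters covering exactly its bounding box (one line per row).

Start:
@@
.@
.@
After rotation 1 (CW):
..@
@@@

Answer: ..@
@@@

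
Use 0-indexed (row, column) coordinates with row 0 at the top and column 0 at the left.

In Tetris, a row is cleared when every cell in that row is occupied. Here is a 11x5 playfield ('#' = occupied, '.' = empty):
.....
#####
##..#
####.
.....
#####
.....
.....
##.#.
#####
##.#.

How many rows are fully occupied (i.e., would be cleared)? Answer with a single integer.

Answer: 3

Derivation:
Check each row:
  row 0: 5 empty cells -> not full
  row 1: 0 empty cells -> FULL (clear)
  row 2: 2 empty cells -> not full
  row 3: 1 empty cell -> not full
  row 4: 5 empty cells -> not full
  row 5: 0 empty cells -> FULL (clear)
  row 6: 5 empty cells -> not full
  row 7: 5 empty cells -> not full
  row 8: 2 empty cells -> not full
  row 9: 0 empty cells -> FULL (clear)
  row 10: 2 empty cells -> not full
Total rows cleared: 3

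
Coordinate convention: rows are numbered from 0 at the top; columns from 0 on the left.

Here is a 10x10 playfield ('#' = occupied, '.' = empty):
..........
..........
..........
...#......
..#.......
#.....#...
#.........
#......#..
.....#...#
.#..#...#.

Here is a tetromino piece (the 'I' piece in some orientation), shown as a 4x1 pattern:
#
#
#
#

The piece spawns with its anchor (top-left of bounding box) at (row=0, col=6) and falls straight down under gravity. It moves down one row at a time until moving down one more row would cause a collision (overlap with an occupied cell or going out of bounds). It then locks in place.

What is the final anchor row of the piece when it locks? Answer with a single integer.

Answer: 1

Derivation:
Spawn at (row=0, col=6). Try each row:
  row 0: fits
  row 1: fits
  row 2: blocked -> lock at row 1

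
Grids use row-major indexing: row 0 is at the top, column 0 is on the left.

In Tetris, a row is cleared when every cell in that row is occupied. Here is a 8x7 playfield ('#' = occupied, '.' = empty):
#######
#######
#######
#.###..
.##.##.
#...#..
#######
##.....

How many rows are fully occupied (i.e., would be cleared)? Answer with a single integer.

Answer: 4

Derivation:
Check each row:
  row 0: 0 empty cells -> FULL (clear)
  row 1: 0 empty cells -> FULL (clear)
  row 2: 0 empty cells -> FULL (clear)
  row 3: 3 empty cells -> not full
  row 4: 3 empty cells -> not full
  row 5: 5 empty cells -> not full
  row 6: 0 empty cells -> FULL (clear)
  row 7: 5 empty cells -> not full
Total rows cleared: 4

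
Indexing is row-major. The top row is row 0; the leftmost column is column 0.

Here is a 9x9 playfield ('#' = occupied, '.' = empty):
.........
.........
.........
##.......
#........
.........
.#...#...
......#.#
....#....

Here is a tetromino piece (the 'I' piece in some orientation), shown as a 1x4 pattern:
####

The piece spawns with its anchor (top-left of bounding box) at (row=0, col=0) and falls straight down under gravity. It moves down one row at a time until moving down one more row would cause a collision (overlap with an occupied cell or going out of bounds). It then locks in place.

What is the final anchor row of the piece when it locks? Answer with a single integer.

Spawn at (row=0, col=0). Try each row:
  row 0: fits
  row 1: fits
  row 2: fits
  row 3: blocked -> lock at row 2

Answer: 2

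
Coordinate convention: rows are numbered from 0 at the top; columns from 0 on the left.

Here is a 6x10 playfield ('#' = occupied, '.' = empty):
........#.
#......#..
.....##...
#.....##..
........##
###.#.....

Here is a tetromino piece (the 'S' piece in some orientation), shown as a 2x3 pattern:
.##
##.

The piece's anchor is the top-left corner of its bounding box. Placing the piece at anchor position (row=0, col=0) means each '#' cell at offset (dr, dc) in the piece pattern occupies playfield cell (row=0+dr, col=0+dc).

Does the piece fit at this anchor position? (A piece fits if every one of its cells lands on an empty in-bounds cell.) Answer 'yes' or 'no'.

Check each piece cell at anchor (0, 0):
  offset (0,1) -> (0,1): empty -> OK
  offset (0,2) -> (0,2): empty -> OK
  offset (1,0) -> (1,0): occupied ('#') -> FAIL
  offset (1,1) -> (1,1): empty -> OK
All cells valid: no

Answer: no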